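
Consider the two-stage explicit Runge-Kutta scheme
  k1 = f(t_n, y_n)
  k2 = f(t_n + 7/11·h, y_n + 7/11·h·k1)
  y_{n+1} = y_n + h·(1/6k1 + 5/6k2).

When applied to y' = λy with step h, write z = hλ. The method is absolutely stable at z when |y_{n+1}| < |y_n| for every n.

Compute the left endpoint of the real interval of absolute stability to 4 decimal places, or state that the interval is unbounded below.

left endpoint -1.8857.

With y'=λy (z=hλ):
  k1=λy_n ⇒ h·k1=z·y_n;  k2=λ(1+7/11z)y_n ⇒ h·k2=z(1+7/11z)y_n
  y_{n+1}/y_n = 1 + 1/6z + 5/6z(1+7/11z) = 1 + z + 35/66z²
  so R(z) = 1 + z + 35/66z².

Boundary: |R(x)|=1, x<0.
x=-1.63: |R|=0.7790
R=1: x+35/66x²=0 ⇒ x=−66/35=-1.8857; min R=1−1/(4·35/66)=0.5286>−1
Confirm numerically:
  x=-1.438: |R|=0.65858 <1
  x=-1.414: |R|=0.64629 <1
  x=-1.142: |R|=0.54960 <1
  x=-0.884: |R|=0.53041 <1
  x=-2.424: |R|=1.69194 >1
  x=-2.008: |R|=1.13022 >1
So |R|<1 on (-1.8857, 0).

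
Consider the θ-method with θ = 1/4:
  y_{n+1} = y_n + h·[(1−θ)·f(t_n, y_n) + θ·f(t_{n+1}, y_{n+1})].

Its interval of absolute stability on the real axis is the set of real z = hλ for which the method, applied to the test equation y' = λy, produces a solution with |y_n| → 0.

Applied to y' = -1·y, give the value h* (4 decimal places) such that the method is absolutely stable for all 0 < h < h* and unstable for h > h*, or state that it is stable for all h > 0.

On y'=λy, z=hλ:
  y_{n+1} = y_n + z·[3/4·y_n + 1/4·y_{n+1}] ⇒ (1 − 1/4z)y_{n+1} = (1 + 3/4z)y_n
  R(z) = (1 + 3/4z)/(1 − 1/4z).

Solve |R(x)|<1 on ℝ⁻.
x=-1.54: |R|=0.1119
R=−1: 1+3/4x = −1+1/4x ⇒ -1/2x=2 ⇒ x=2/(-1/2)=-4.0000
Confirm numerically:
  x=-3.458: |R|=0.85465 <1
  x=-2.362: |R|=0.48507 <1
  x=-1.738: |R|=0.21157 <1
  x=-4.415: |R|=1.09863 >1
  x=-4.090: |R|=1.02225 >1
  x=-4.082: |R|=1.02029 >1
Interval (-4.0000, 0).

(-4.0000,0); λ=-1 ⇒ h* = (4)/1 = 4.0000.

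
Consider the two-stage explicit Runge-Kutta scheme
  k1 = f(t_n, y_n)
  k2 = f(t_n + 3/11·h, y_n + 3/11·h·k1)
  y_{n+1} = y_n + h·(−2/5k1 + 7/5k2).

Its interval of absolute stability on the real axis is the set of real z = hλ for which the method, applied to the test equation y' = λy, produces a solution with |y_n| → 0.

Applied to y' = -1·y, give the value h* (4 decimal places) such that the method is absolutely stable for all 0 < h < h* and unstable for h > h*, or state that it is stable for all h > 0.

(-2.6190,0); λ=-1 ⇒ h* = (55/21)/1 = 2.6190.

On y'=λy, z=hλ:
  k1=λy_n ⇒ h·k1=z·y_n;  k2=λ(1+3/11z)y_n ⇒ h·k2=z(1+3/11z)y_n
  y_{n+1}/y_n = 1 − 2/5z + 7/5z(1+3/11z) = 1 + z + 21/55z²
  R(z) = 1 + z + 21/55z².

Need |R(x)|<1, x<0.
x=-0.9: |R|=0.4093
R=1: x+21/55x²=0 ⇒ x=−55/21=-2.6190; min R=1−1/(4·21/55)=0.3452>−1
Confirm numerically:
  x=-1.796: |R|=0.43560 <1
  x=-1.554: |R|=0.36806 <1
  x=-1.188: |R|=0.35088 <1
  x=-3.111: |R|=1.58436 >1
  x=-2.816: |R|=1.21176 >1
  x=-2.677: |R|=1.05923 >1
Stable set (-2.6190, 0).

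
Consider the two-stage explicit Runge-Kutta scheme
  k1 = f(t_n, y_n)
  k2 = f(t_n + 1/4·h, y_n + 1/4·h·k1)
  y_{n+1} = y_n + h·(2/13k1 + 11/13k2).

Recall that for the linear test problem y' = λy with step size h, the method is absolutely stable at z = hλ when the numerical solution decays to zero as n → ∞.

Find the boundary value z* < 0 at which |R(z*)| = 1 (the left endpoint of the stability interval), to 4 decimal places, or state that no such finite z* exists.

On y'=λy, z=hλ:
  k1=λy_n ⇒ h·k1=z·y_n;  k2=λ(1+1/4z)y_n ⇒ h·k2=z(1+1/4z)y_n
  y_{n+1}/y_n = 1 + 2/13z + 11/13z(1+1/4z) = 1 + z + 11/52z²
  so R(z) = 1 + z + 11/52z².

Boundary: |R(x)|=1, x<0.
x=-1.59: |R|=0.0552
R=1: x+11/52x²=0 ⇒ x=−52/11=-4.7273; min R=1−1/(4·11/52)=-0.1818>−1
Confirm numerically:
  x=-3.333: |R|=0.01696 <1
  x=-2.497: |R|=0.17806 <1
  x=-1.986: |R|=0.15165 <1
  x=-5.153: |R|=1.46407 >1
  x=-5.134: |R|=1.44172 >1
  x=-4.878: |R|=1.15553 >1
Interval (-4.7273, 0).

left endpoint -4.7273.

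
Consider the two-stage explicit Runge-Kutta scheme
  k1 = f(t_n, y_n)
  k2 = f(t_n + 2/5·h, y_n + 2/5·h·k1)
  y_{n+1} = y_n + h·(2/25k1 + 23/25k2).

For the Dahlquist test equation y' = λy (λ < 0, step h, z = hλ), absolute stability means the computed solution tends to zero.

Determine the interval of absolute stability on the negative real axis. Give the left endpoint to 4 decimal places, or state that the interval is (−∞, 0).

Set f=λy, z=hλ:
  k1=λy_n ⇒ h·k1=z·y_n;  k2=λ(1+2/5z)y_n ⇒ h·k2=z(1+2/5z)y_n
  y_{n+1}/y_n = 1 + 2/25z + 23/25z(1+2/5z) = 1 + z + 46/125z²
  R(z) = 1 + z + 46/125z².

Boundary: |R(x)|=1, x<0.
x=-0.53: |R|=0.5734
R=1: x+46/125x²=0 ⇒ x=−125/46=-2.7174; min R=1−1/(4·46/125)=0.3207>−1
Confirm numerically:
  x=-2.670: |R|=0.95344 <1
  x=-2.387: |R|=0.70978 <1
  x=-2.156: |R|=0.55459 <1
  x=-1.276: |R|=0.32317 <1
  x=-3.094: |R|=1.42880 >1
  x=-2.760: |R|=1.04328 >1
Stable set (-2.7174, 0).

(-2.7174, 0).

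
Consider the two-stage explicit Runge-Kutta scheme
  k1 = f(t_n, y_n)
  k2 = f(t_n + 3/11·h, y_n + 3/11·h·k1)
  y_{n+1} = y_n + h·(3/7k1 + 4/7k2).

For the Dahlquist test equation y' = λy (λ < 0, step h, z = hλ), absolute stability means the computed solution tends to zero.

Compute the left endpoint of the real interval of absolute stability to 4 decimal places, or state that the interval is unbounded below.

On y'=λy, z=hλ:
  k1=λy_n ⇒ h·k1=z·y_n;  k2=λ(1+3/11z)y_n ⇒ h·k2=z(1+3/11z)y_n
  y_{n+1}/y_n = 1 + 3/7z + 4/7z(1+3/11z) = 1 + z + 12/77z²
  ⇒ R(z) = 1 + z + 12/77z².

Need |R(x)|<1, x<0.
x=-1.78: |R|=0.2862
R=1: x+12/77x²=0 ⇒ x=−77/12=-6.4167; min R=1−1/(4·12/77)=-0.6042>−1
Confirm numerically:
  x=-5.387: |R|=0.13556 <1
  x=-4.391: |R|=0.38619 <1
  x=-4.335: |R|=0.40634 <1
  x=-2.745: |R|=0.57071 <1
  x=-6.932: |R|=1.55672 >1
  x=-6.666: |R|=1.25902 >1
Stable set (-6.4167, 0).

left endpoint -6.4167.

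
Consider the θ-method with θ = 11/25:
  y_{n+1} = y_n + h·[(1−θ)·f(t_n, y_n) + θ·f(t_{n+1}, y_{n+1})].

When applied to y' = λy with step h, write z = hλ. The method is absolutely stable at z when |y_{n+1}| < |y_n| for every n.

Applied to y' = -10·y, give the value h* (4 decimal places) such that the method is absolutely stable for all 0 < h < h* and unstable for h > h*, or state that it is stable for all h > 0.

Set f=λy, z=hλ:
  y_{n+1} = y_n + z·[14/25·y_n + 11/25·y_{n+1}] ⇒ (1 − 11/25z)y_{n+1} = (1 + 14/25z)y_n
  so R(z) = (1 + 14/25z)/(1 − 11/25z).

Boundary: |R(x)|=1, x<0.
x=-1.06: |R|=0.2771
R=−1: 1+14/25x = −1+11/25x ⇒ -3/25x=2 ⇒ x=2/(-3/25)=-16.6667
Confirm numerically:
  x=-15.554: |R|=0.98298 <1
  x=-14.379: |R|=0.96253 <1
  x=-12.119: |R|=0.91382 <1
  x=-8.590: |R|=0.79722 <1
  x=-17.155: |R|=1.00686 >1
  x=-16.799: |R|=1.00189 >1
Stable set (-16.6667, 0).

(-16.6667,0); λ=-10 ⇒ h* = (50/3)/10 = 1.6667.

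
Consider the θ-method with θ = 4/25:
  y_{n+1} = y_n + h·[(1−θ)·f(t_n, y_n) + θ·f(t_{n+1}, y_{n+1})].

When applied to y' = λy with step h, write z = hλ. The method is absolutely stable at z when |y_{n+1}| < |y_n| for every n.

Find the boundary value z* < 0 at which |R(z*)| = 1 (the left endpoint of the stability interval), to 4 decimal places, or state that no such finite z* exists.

left endpoint -2.9412.

Test eqn y'=λy, z=hλ:
  y_{n+1} = y_n + z·[21/25·y_n + 4/25·y_{n+1}] ⇒ (1 − 4/25z)y_{n+1} = (1 + 21/25z)y_n
  R(z) = (1 + 21/25z)/(1 − 4/25z).

Solve |R(x)|<1 on ℝ⁻.
x=-0.3: |R|=0.7137
R=−1: 1+21/25x = −1+4/25x ⇒ -17/25x=2 ⇒ x=2/(-17/25)=-2.9412
Confirm numerically:
  x=-2.814: |R|=0.94037 <1
  x=-2.163: |R|=0.60689 <1
  x=-1.758: |R|=0.37207 <1
  x=-1.291: |R|=0.06998 <1
  x=-3.468: |R|=1.23040 >1
  x=-3.280: |R|=1.15110 >1
  x=-3.136: |R|=1.08822 >1
So |R|<1 on (-2.9412, 0).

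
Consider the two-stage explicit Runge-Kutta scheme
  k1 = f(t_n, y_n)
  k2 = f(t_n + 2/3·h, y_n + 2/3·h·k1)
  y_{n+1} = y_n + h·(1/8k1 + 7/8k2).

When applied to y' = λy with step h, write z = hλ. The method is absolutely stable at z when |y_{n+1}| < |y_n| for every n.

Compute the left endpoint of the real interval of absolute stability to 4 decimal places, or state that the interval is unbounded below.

Test eqn y'=λy, z=hλ:
  k1=λy_n ⇒ h·k1=z·y_n;  k2=λ(1+2/3z)y_n ⇒ h·k2=z(1+2/3z)y_n
  y_{n+1}/y_n = 1 + 1/8z + 7/8z(1+2/3z) = 1 + z + 7/12z²
  so R(z) = 1 + z + 7/12z².

Boundary: |R(x)|=1, x<0.
x=-0.68: |R|=0.5897
R=1: x+7/12x²=0 ⇒ x=−12/7=-1.7143; min R=1−1/(4·7/12)=0.5714>−1
Confirm numerically:
  x=-1.611: |R|=0.90294 <1
  x=-1.245: |R|=0.65918 <1
  x=-0.820: |R|=0.57223 <1
  x=-2.148: |R|=1.54344 >1
  x=-1.976: |R|=1.30167 >1
  x=-1.766: |R|=1.05327 >1
Interval (-1.7143, 0).

z* = -1.7143.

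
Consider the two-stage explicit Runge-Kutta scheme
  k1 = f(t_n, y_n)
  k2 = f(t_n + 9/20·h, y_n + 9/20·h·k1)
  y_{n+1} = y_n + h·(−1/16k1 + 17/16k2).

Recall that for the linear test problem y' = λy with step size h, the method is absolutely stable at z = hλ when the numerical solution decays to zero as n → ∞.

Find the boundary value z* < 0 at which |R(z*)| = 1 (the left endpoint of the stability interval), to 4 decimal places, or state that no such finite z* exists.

With y'=λy (z=hλ):
  k1=λy_n ⇒ h·k1=z·y_n;  k2=λ(1+9/20z)y_n ⇒ h·k2=z(1+9/20z)y_n
  y_{n+1}/y_n = 1 − 1/16z + 17/16z(1+9/20z) = 1 + z + 153/320z²
  so R(z) = 1 + z + 153/320z².

Need |R(x)|<1, x<0.
x=-1.1: |R|=0.4785
R=1: x+153/320x²=0 ⇒ x=−320/153=-2.0915; min R=1−1/(4·153/320)=0.4771>−1
Confirm numerically:
  x=-1.828: |R|=0.76969 <1
  x=-1.736: |R|=0.70492 <1
  x=-1.626: |R|=0.63810 <1
  x=-2.301: |R|=1.23048 >1
  x=-2.199: |R|=1.11302 >1
  x=-2.153: |R|=1.06330 >1
So |R|<1 on (-2.0915, 0).

left endpoint -2.0915.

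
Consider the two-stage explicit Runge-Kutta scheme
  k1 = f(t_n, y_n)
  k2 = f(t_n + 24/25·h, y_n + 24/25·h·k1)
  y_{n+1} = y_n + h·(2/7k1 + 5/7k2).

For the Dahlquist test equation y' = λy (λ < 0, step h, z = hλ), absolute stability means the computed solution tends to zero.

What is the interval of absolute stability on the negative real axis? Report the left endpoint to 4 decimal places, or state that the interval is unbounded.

Test eqn y'=λy, z=hλ:
  k1=λy_n ⇒ h·k1=z·y_n;  k2=λ(1+24/25z)y_n ⇒ h·k2=z(1+24/25z)y_n
  y_{n+1}/y_n = 1 + 2/7z + 5/7z(1+24/25z) = 1 + z + 24/35z²
  so R(z) = 1 + z + 24/35z².

Boundary: |R(x)|=1, x<0.
x=-1.26: |R|=0.8286
R=1: x+24/35x²=0 ⇒ x=−35/24=-1.4583; min R=1−1/(4·24/35)=0.6354>−1
Confirm numerically:
  x=-1.171: |R|=0.76928 <1
  x=-0.982: |R|=0.67925 <1
  x=-0.734: |R|=0.63543 <1
  x=-2.034: |R|=1.80291 >1
  x=-1.535: |R|=1.08070 >1
  x=-1.493: |R|=1.03549 >1
So |R|<1 on (-1.4583, 0).

z∈(-1.4583,0).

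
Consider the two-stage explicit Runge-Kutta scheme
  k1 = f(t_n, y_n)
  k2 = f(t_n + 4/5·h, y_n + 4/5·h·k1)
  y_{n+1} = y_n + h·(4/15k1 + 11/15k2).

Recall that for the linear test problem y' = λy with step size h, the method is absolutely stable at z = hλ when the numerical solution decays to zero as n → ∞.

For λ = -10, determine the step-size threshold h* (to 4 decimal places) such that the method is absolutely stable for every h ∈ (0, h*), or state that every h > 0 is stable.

Set f=λy, z=hλ:
  k1=λy_n ⇒ h·k1=z·y_n;  k2=λ(1+4/5z)y_n ⇒ h·k2=z(1+4/5z)y_n
  y_{n+1}/y_n = 1 + 4/15z + 11/15z(1+4/5z) = 1 + z + 44/75z²
  R(z) = 1 + z + 44/75z².

Need |R(x)|<1, x<0.
x=-0.4: |R|=0.6939
R=1: x+44/75x²=0 ⇒ x=−75/44=-1.7045; min R=1−1/(4·44/75)=0.5739>−1
Confirm numerically:
  x=-1.561: |R|=0.86854 <1
  x=-1.560: |R|=0.86771 <1
  x=-1.138: |R|=0.62176 <1
  x=-1.050: |R|=0.59680 <1
  x=-2.204: |R|=1.64580 >1
  x=-2.058: |R|=1.42675 >1
  x=-2.049: |R|=1.41406 >1
Interval (-1.7045, 0).

(-1.7045,0); λ=-10 ⇒ h* = (75/44)/10 = 0.1705.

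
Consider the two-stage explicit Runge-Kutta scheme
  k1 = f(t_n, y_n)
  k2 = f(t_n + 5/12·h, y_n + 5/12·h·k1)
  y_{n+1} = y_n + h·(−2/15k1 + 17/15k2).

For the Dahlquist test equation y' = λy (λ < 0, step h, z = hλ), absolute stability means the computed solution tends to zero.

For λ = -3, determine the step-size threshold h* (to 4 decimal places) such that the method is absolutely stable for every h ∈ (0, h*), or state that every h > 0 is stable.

(-2.1176,0); λ=-3 ⇒ h* = (36/17)/3 = 0.7059.

Set f=λy, z=hλ:
  k1=λy_n ⇒ h·k1=z·y_n;  k2=λ(1+5/12z)y_n ⇒ h·k2=z(1+5/12z)y_n
  y_{n+1}/y_n = 1 − 2/15z + 17/15z(1+5/12z) = 1 + z + 17/36z²
  ⇒ R(z) = 1 + z + 17/36z².

Boundary: |R(x)|=1, x<0.
x=-1.14: |R|=0.4737
R=1: x+17/36x²=0 ⇒ x=−36/17=-2.1176; min R=1−1/(4·17/36)=0.4706>−1
Confirm numerically:
  x=-1.977: |R|=0.86869 <1
  x=-1.949: |R|=0.84478 <1
  x=-1.352: |R|=0.51118 <1
  x=-1.115: |R|=0.47208 <1
  x=-2.422: |R|=1.34810 >1
  x=-2.321: |R|=1.22288 >1
  x=-2.143: |R|=1.02566 >1
Interval (-2.1176, 0).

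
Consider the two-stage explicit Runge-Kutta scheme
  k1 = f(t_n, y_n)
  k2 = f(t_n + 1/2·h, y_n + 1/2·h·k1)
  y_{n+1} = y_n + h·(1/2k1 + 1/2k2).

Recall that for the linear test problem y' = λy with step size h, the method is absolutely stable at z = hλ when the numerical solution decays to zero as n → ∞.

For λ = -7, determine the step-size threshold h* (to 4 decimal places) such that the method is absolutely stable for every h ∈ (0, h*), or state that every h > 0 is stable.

Set f=λy, z=hλ:
  k1=λy_n ⇒ h·k1=z·y_n;  k2=λ(1+1/2z)y_n ⇒ h·k2=z(1+1/2z)y_n
  y_{n+1}/y_n = 1 + 1/2z + 1/2z(1+1/2z) = 1 + z + 1/4z²
  so R(z) = 1 + z + 1/4z².

Need |R(x)|<1, x<0.
x=-1.59: |R|=0.0420
R=1: x+1/4x²=0 ⇒ x=−4=-4.0000; min R=1−1/(4·1/4)=0.0000>−1
Confirm numerically:
  x=-3.683: |R|=0.70812 <1
  x=-3.126: |R|=0.31697 <1
  x=-1.732: |R|=0.01796 <1
  x=-4.197: |R|=1.20670 >1
  x=-4.033: |R|=1.03327 >1
So |R|<1 on (-4.0000, 0).

(-4.0000,0); λ=-7 ⇒ h* = (4)/7 = 0.5714.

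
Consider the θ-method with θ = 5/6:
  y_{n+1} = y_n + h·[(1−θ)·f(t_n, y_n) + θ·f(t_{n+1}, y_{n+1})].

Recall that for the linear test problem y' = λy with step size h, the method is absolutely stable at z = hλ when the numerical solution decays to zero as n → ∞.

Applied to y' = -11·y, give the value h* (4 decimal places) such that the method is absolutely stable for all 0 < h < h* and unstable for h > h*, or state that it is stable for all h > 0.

With y'=λy (z=hλ):
  y_{n+1} = y_n + z·[1/6·y_n + 5/6·y_{n+1}] ⇒ (1 − 5/6z)y_{n+1} = (1 + 1/6z)y_n
  R(z) = (1 + 1/6z)/(1 − 5/6z).

Find x<0 with |R(x)|<1.
x=-1.4: |R|=0.3538
x=-2: |R|=0.2500
x=-10: |R|=0.0714
x=-100: |R|=0.1858
θ=5/6≥1/2 ⇒ |1+1/6x|<|1−5/6x| ∀x<0 ⇒ interval (−∞,0).

(−∞, 0) — no finite endpoint. Any h>0 works for λ=-11.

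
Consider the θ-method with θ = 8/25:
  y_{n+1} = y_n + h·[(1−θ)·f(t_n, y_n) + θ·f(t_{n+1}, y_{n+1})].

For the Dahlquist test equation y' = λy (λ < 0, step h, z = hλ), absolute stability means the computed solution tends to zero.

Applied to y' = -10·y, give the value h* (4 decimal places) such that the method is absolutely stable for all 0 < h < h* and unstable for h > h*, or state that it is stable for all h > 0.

Test eqn y'=λy, z=hλ:
  y_{n+1} = y_n + z·[17/25·y_n + 8/25·y_{n+1}] ⇒ (1 − 8/25z)y_{n+1} = (1 + 17/25z)y_n
  so R(z) = (1 + 17/25z)/(1 − 8/25z).

Find x<0 with |R(x)|<1.
x=-1.74: |R|=0.1177
R=−1: 1+17/25x = −1+8/25x ⇒ -9/25x=2 ⇒ x=2/(-9/25)=-5.5556
Confirm numerically:
  x=-5.409: |R|=0.98068 <1
  x=-5.052: |R|=0.93072 <1
  x=-3.999: |R|=0.75419 <1
  x=-3.612: |R|=0.67545 <1
  x=-6.121: |R|=1.06880 >1
  x=-6.080: |R|=1.06410 >1
  x=-5.972: |R|=1.05150 >1
So |R|<1 on (-5.5556, 0).

(-5.5556,0); λ=-10 ⇒ h* = (50/9)/10 = 0.5556.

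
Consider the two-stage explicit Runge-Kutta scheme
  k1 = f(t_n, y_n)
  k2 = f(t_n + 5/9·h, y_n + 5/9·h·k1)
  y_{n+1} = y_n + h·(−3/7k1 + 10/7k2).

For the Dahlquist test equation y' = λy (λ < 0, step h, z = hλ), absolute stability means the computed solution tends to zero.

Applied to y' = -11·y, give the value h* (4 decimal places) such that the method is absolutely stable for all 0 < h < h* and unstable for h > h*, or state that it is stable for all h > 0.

(-1.2600,0); λ=-11 ⇒ h* = (63/50)/11 = 0.1145.

With y'=λy (z=hλ):
  k1=λy_n ⇒ h·k1=z·y_n;  k2=λ(1+5/9z)y_n ⇒ h·k2=z(1+5/9z)y_n
  y_{n+1}/y_n = 1 − 3/7z + 10/7z(1+5/9z) = 1 + z + 50/63z²
  Hence R(z) = 1 + z + 50/63z².

Solve |R(x)|<1 on ℝ⁻.
x=-1.38: |R|=1.1314
R=1: x+50/63x²=0 ⇒ x=−63/50=-1.2600; min R=1−1/(4·50/63)=0.6850>−1
Confirm numerically:
  x=-1.147: |R|=0.89713 <1
  x=-0.926: |R|=0.75454 <1
  x=-0.587: |R|=0.68647 <1
  x=-1.609: |R|=1.44567 >1
  x=-1.518: |R|=1.31083 >1
So |R|<1 on (-1.2600, 0).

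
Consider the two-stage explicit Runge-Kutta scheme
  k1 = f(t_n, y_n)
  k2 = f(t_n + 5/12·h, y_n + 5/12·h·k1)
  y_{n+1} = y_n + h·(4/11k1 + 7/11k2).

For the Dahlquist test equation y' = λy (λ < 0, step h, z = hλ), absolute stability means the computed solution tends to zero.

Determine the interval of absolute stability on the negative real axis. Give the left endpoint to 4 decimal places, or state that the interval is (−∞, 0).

Test eqn y'=λy, z=hλ:
  k1=λy_n ⇒ h·k1=z·y_n;  k2=λ(1+5/12z)y_n ⇒ h·k2=z(1+5/12z)y_n
  y_{n+1}/y_n = 1 + 4/11z + 7/11z(1+5/12z) = 1 + z + 35/132z²
  Hence R(z) = 1 + z + 35/132z².

Solve |R(x)|<1 on ℝ⁻.
x=-1.47: |R|=0.1030
R=1: x+35/132x²=0 ⇒ x=−132/35=-3.7714; min R=1−1/(4·35/132)=0.0571>−1
Confirm numerically:
  x=-2.490: |R|=0.15397 <1
  x=-2.298: |R|=0.10221 <1
  x=-2.038: |R|=0.06329 <1
  x=-1.554: |R|=0.08632 <1
  x=-4.217: |R|=1.49821 >1
  x=-3.944: |R|=1.18047 >1
So |R|<1 on (-3.7714, 0).

(-3.7714, 0).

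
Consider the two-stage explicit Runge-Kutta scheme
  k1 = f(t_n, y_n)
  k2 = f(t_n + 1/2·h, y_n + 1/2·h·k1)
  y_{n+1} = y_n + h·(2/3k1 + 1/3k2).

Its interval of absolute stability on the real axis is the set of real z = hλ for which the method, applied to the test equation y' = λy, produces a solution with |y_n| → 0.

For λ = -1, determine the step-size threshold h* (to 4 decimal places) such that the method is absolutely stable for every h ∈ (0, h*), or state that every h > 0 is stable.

(-6.0000,0); λ=-1 ⇒ h* = (6)/1 = 6.0000.

On y'=λy, z=hλ:
  k1=λy_n ⇒ h·k1=z·y_n;  k2=λ(1+1/2z)y_n ⇒ h·k2=z(1+1/2z)y_n
  y_{n+1}/y_n = 1 + 2/3z + 1/3z(1+1/2z) = 1 + z + 1/6z²
  Hence R(z) = 1 + z + 1/6z².

Solve |R(x)|<1 on ℝ⁻.
x=-0.99: |R|=0.1734
R=1: x+1/6x²=0 ⇒ x=−6=-6.0000; min R=1−1/(4·1/6)=-0.5000>−1
Confirm numerically:
  x=-5.518: |R|=0.55672 <1
  x=-3.598: |R|=0.44040 <1
  x=-3.296: |R|=0.48540 <1
  x=-2.984: |R|=0.49996 <1
  x=-6.519: |R|=1.56389 >1
  x=-6.477: |R|=1.51492 >1
  x=-6.408: |R|=1.43574 >1
So |R|<1 on (-6.0000, 0).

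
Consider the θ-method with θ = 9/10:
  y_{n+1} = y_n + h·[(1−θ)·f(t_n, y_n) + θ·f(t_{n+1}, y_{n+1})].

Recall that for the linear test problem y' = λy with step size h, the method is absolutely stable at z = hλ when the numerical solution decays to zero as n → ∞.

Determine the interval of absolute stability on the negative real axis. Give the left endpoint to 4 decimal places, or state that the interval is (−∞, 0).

unbounded; (−∞, 0).

With y'=λy (z=hλ):
  y_{n+1} = y_n + z·[1/10·y_n + 9/10·y_{n+1}] ⇒ (1 − 9/10z)y_{n+1} = (1 + 1/10z)y_n
  ⇒ R(z) = (1 + 1/10z)/(1 − 9/10z).

Need |R(x)|<1, x<0.
x=-1.77: |R|=0.3174
x=-2: |R|=0.2857
x=-10: |R|=0.0000
x=-100: |R|=0.0989
θ=9/10≥1/2 ⇒ |1+1/10x|<|1−9/10x| ∀x<0 ⇒ stable on all of ℝ⁻.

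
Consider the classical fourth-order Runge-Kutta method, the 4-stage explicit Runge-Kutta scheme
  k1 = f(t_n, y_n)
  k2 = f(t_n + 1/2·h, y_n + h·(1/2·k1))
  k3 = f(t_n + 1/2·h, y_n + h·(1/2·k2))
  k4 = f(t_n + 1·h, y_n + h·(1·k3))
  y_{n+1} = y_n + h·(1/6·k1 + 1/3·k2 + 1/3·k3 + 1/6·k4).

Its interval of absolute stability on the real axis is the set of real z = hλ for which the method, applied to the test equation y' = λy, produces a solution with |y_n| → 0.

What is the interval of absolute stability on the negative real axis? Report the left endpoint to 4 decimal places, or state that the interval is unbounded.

z∈(-2.7853,0).

On y'=λy, z=hλ:
  order 4, 4-stage ⇒ R(z)=1+z+z^2/2+z^3/6+z^4/24
  (e.g. R(-0.54)=0.58310, |R|=0.58310)

Need |R(x)|<1, x<0.
x=-0.54: |R|=0.5831
|R(-1.72)|=0.2758 |R(-0.72)|=0.4882
Bisect:
  x_lo=-3.2072 |R|=1.8462  x_hi=-0.3579 |R|=0.6992
  mid=-1.78255 |R|=0.28287 →hi
  mid=-2.49489 |R|=0.64345 →hi
  mid=-2.85106 |R|=1.10376 →lo
  mid=-2.67297 |R|=0.84345 →hi
  mid=-2.76201 |R|=0.96547 →hi
  mid=-2.80654 |R|=1.03250 →lo
  mid=-2.78428 |R|=0.99847 →hi
  mid=-2.79541 |R|=1.01535 →lo
  mid=-2.78984 |R|=1.00688 →lo
  ...
  [-2.78532,-2.78514] ⇒ x*=-2.7853
Interval (-2.7853, 0).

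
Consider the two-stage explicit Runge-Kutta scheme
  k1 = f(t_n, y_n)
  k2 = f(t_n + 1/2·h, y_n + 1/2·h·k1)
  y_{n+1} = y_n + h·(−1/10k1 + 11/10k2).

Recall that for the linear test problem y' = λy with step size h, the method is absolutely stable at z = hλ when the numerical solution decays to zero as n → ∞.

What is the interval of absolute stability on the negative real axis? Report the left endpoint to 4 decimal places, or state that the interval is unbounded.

Test eqn y'=λy, z=hλ:
  k1=λy_n ⇒ h·k1=z·y_n;  k2=λ(1+1/2z)y_n ⇒ h·k2=z(1+1/2z)y_n
  y_{n+1}/y_n = 1 − 1/10z + 11/10z(1+1/2z) = 1 + z + 11/20z²
  so R(z) = 1 + z + 11/20z².

Boundary: |R(x)|=1, x<0.
x=-1.2: |R|=0.5920
R=1: x+11/20x²=0 ⇒ x=−20/11=-1.8182; min R=1−1/(4·11/20)=0.5455>−1
Confirm numerically:
  x=-1.776: |R|=0.95880 <1
  x=-1.695: |R|=0.88516 <1
  x=-1.414: |R|=0.68567 <1
  x=-1.367: |R|=0.66078 <1
  x=-2.415: |R|=1.79272 >1
  x=-2.294: |R|=1.60034 >1
  x=-1.994: |R|=1.19282 >1
Stable set (-1.8182, 0).

(-1.8182, 0).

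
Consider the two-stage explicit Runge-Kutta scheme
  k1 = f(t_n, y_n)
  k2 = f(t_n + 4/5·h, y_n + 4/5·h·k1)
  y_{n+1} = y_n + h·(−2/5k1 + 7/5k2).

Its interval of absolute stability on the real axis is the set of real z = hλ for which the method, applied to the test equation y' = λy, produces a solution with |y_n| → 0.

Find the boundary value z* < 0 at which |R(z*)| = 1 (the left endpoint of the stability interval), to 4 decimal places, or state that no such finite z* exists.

Set f=λy, z=hλ:
  k1=λy_n ⇒ h·k1=z·y_n;  k2=λ(1+4/5z)y_n ⇒ h·k2=z(1+4/5z)y_n
  y_{n+1}/y_n = 1 − 2/5z + 7/5z(1+4/5z) = 1 + z + 28/25z²
  Hence R(z) = 1 + z + 28/25z².

Solve |R(x)|<1 on ℝ⁻.
x=-1.59: |R|=2.2415
R=1: x+28/25x²=0 ⇒ x=−25/28=-0.8929; min R=1−1/(4·28/25)=0.7768>−1
Confirm numerically:
  x=-0.689: |R|=0.84269 <1
  x=-0.561: |R|=0.79149 <1
  x=-0.484: |R|=0.77837 <1
  x=-1.450: |R|=1.90480 >1
  x=-1.150: |R|=1.33120 >1
  x=-1.001: |R|=1.12124 >1
Stable set (-0.8929, 0).

left endpoint -0.8929.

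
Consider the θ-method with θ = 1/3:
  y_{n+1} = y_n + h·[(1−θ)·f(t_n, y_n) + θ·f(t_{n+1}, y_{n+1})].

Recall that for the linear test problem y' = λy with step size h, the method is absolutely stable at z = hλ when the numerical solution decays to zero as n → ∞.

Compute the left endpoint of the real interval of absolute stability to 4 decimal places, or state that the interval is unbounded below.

Set f=λy, z=hλ:
  y_{n+1} = y_n + z·[2/3·y_n + 1/3·y_{n+1}] ⇒ (1 − 1/3z)y_{n+1} = (1 + 2/3z)y_n
  so R(z) = (1 + 2/3z)/(1 − 1/3z).

Find x<0 with |R(x)|<1.
x=-0.74: |R|=0.4064
R=−1: 1+2/3x = −1+1/3x ⇒ -1/3x=2 ⇒ x=2/(-1/3)=-6.0000
Confirm numerically:
  x=-5.785: |R|=0.97553 <1
  x=-3.889: |R|=0.69357 <1
  x=-3.304: |R|=0.57234 <1
  x=-6.409: |R|=1.04347 >1
  x=-6.310: |R|=1.03330 >1
Interval (-6.0000, 0).

z* = -6.0000.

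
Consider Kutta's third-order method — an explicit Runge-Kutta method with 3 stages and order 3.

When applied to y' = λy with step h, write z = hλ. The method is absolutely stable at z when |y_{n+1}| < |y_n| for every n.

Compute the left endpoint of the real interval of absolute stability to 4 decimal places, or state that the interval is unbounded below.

z* = -2.5127.

With y'=λy (z=hλ):
  order 3, 3-stage ⇒ R(z)=1+z+z^2/2+z^3/6
  (e.g. R(-0.72)=0.47699, |R|=0.47699)

Boundary: |R(x)|=1, x<0.
x=-0.72: |R|=0.4770
|R(-1.98)|=0.3135 |R(-1.75)|=0.1120 |R(-1.55)|=0.0306
Bisect:
  x_lo=-3.4104 |R|=3.2058  x_hi=-0.2850 |R|=0.7517
  mid=-1.84769 |R|=0.19204 →hi
  mid=-2.62902 |R|=1.20167 →lo
  mid=-2.23836 |R|=0.60235 →hi
  mid=-2.43369 |R|=0.87466 →hi
  mid=-2.53136 |R|=1.03086 →lo
  mid=-2.48252 |R|=0.95099 →hi
  mid=-2.50694 |R|=0.99048 →hi
  ...
  [-2.51285,-2.51266] ⇒ x*=-2.5127
So |R|<1 on (-2.5127, 0).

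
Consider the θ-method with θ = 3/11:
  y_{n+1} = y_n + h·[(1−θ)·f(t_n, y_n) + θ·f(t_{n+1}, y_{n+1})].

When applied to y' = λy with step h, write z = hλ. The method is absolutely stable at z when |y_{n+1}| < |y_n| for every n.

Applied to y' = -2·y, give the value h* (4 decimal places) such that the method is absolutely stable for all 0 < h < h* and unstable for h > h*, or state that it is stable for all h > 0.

Set f=λy, z=hλ:
  y_{n+1} = y_n + z·[8/11·y_n + 3/11·y_{n+1}] ⇒ (1 − 3/11z)y_{n+1} = (1 + 8/11z)y_n
  R(z) = (1 + 8/11z)/(1 − 3/11z).

Find x<0 with |R(x)|<1.
x=-0.7: |R|=0.4122
R=−1: 1+8/11x = −1+3/11x ⇒ -5/11x=2 ⇒ x=2/(-5/11)=-4.4000
Confirm numerically:
  x=-4.163: |R|=0.94955 <1
  x=-2.879: |R|=0.61272 <1
  x=-2.838: |R|=0.59977 <1
  x=-1.824: |R|=0.21807 <1
  x=-4.957: |R|=1.10765 >1
  x=-4.614: |R|=1.04307 >1
  x=-4.568: |R|=1.03400 >1
Interval (-4.4000, 0).

(-4.4000,0); λ=-2 ⇒ h* = (22/5)/2 = 2.2000.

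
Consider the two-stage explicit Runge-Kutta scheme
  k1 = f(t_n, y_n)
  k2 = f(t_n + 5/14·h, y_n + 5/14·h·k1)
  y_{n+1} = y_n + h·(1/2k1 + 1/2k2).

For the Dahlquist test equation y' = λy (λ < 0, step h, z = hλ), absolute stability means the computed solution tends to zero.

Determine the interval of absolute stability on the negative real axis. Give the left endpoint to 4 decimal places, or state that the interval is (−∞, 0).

z∈(-5.6000,0).

Test eqn y'=λy, z=hλ:
  k1=λy_n ⇒ h·k1=z·y_n;  k2=λ(1+5/14z)y_n ⇒ h·k2=z(1+5/14z)y_n
  y_{n+1}/y_n = 1 + 1/2z + 1/2z(1+5/14z) = 1 + z + 5/28z²
  ⇒ R(z) = 1 + z + 5/28z².

Solve |R(x)|<1 on ℝ⁻.
x=-1.5: |R|=0.0982
R=1: x+5/28x²=0 ⇒ x=−28/5=-5.6000; min R=1−1/(4·5/28)=-0.4000>−1
Confirm numerically:
  x=-5.408: |R|=0.81458 <1
  x=-5.154: |R|=0.58952 <1
  x=-4.126: |R|=0.08602 <1
  x=-3.497: |R|=0.31325 <1
  x=-6.171: |R|=1.62922 >1
  x=-5.759: |R|=1.16351 >1
Stable set (-5.6000, 0).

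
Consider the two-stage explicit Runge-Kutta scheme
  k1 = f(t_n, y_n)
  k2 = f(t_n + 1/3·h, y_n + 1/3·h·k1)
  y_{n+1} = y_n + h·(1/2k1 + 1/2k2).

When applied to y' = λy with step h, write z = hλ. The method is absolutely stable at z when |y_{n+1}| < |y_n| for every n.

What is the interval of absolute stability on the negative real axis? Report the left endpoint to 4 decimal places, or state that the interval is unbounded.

z∈(-6.0000,0).

On y'=λy, z=hλ:
  k1=λy_n ⇒ h·k1=z·y_n;  k2=λ(1+1/3z)y_n ⇒ h·k2=z(1+1/3z)y_n
  y_{n+1}/y_n = 1 + 1/2z + 1/2z(1+1/3z) = 1 + z + 1/6z²
  Hence R(z) = 1 + z + 1/6z².

Boundary: |R(x)|=1, x<0.
x=-0.58: |R|=0.4761
R=1: x+1/6x²=0 ⇒ x=−6=-6.0000; min R=1−1/(4·1/6)=-0.5000>−1
Confirm numerically:
  x=-4.856: |R|=0.07412 <1
  x=-4.795: |R|=0.03700 <1
  x=-3.884: |R|=0.36976 <1
  x=-3.643: |R|=0.43109 <1
  x=-6.226: |R|=1.23451 >1
  x=-6.109: |R|=1.11098 >1
Interval (-6.0000, 0).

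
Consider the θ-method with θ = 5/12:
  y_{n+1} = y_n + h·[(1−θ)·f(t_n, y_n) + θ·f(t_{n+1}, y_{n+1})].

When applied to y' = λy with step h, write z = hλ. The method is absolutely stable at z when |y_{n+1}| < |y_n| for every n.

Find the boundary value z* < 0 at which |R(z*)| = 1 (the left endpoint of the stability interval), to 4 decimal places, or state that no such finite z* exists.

With y'=λy (z=hλ):
  y_{n+1} = y_n + z·[7/12·y_n + 5/12·y_{n+1}] ⇒ (1 − 5/12z)y_{n+1} = (1 + 7/12z)y_n
  R(z) = (1 + 7/12z)/(1 − 5/12z).

Boundary: |R(x)|=1, x<0.
x=-0.34: |R|=0.7022
R=−1: 1+7/12x = −1+5/12x ⇒ -1/6x=2 ⇒ x=2/(-1/6)=-12.0000
Confirm numerically:
  x=-11.098: |R|=0.97327 <1
  x=-9.625: |R|=0.92100 <1
  x=-9.531: |R|=0.91722 <1
  x=-5.616: |R|=0.68144 <1
  x=-12.355: |R|=1.00962 >1
  x=-12.023: |R|=1.00064 >1
So |R|<1 on (-12.0000, 0).

z* = -12.0000.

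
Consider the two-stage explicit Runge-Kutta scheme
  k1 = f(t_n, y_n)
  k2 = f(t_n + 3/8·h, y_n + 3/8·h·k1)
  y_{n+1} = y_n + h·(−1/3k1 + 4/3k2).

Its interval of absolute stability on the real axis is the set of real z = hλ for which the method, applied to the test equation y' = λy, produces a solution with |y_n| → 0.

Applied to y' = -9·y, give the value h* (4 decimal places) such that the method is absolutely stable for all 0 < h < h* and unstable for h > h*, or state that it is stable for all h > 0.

Set f=λy, z=hλ:
  k1=λy_n ⇒ h·k1=z·y_n;  k2=λ(1+3/8z)y_n ⇒ h·k2=z(1+3/8z)y_n
  y_{n+1}/y_n = 1 − 1/3z + 4/3z(1+3/8z) = 1 + z + 1/2z²
  ⇒ R(z) = 1 + z + 1/2z².

Boundary: |R(x)|=1, x<0.
x=-0.97: |R|=0.5005
R=1: x+1/2x²=0 ⇒ x=−2=-2.0000; min R=1−1/(4·1/2)=0.5000>−1
Confirm numerically:
  x=-1.854: |R|=0.86466 <1
  x=-1.770: |R|=0.79645 <1
  x=-1.323: |R|=0.55216 <1
  x=-1.113: |R|=0.50638 <1
  x=-2.513: |R|=1.64458 >1
  x=-2.167: |R|=1.18094 >1
Interval (-2.0000, 0).

(-2.0000,0); λ=-9 ⇒ h* = (2)/9 = 0.2222.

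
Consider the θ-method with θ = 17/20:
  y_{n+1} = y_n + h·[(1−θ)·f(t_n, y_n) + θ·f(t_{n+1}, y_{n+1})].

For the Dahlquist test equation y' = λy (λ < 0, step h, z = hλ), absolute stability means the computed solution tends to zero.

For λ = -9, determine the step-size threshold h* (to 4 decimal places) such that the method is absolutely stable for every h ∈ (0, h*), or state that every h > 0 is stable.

interval (−∞, 0). Any h>0 works for λ=-9.

Test eqn y'=λy, z=hλ:
  y_{n+1} = y_n + z·[3/20·y_n + 17/20·y_{n+1}] ⇒ (1 − 17/20z)y_{n+1} = (1 + 3/20z)y_n
  Hence R(z) = (1 + 3/20z)/(1 − 17/20z).

Need |R(x)|<1, x<0.
x=-1.71: |R|=0.3030
x=-2: |R|=0.2593
x=-10: |R|=0.0526
x=-100: |R|=0.1628
θ=17/20≥1/2 ⇒ |1+3/20x|<|1−17/20x| ∀x<0 ⇒ stable on all of ℝ⁻.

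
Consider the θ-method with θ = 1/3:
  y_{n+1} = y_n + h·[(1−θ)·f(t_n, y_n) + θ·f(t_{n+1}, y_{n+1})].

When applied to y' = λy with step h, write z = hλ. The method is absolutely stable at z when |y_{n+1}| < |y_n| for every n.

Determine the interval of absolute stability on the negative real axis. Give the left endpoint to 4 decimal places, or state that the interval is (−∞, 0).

Set f=λy, z=hλ:
  y_{n+1} = y_n + z·[2/3·y_n + 1/3·y_{n+1}] ⇒ (1 − 1/3z)y_{n+1} = (1 + 2/3z)y_n
  R(z) = (1 + 2/3z)/(1 − 1/3z).

Boundary: |R(x)|=1, x<0.
x=-1.07: |R|=0.2113
R=−1: 1+2/3x = −1+1/3x ⇒ -1/3x=2 ⇒ x=2/(-1/3)=-6.0000
Confirm numerically:
  x=-5.718: |R|=0.96765 <1
  x=-5.306: |R|=0.91645 <1
  x=-4.297: |R|=0.76662 <1
  x=-6.563: |R|=1.05887 >1
  x=-6.159: |R|=1.01736 >1
So |R|<1 on (-6.0000, 0).

(-6.0000, 0).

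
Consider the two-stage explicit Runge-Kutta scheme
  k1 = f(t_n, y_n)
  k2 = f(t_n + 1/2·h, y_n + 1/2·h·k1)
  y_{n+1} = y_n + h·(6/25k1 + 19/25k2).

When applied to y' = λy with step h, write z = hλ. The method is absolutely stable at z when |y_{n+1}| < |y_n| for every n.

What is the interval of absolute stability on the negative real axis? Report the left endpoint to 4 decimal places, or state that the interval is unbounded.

(-2.6316, 0).

Test eqn y'=λy, z=hλ:
  k1=λy_n ⇒ h·k1=z·y_n;  k2=λ(1+1/2z)y_n ⇒ h·k2=z(1+1/2z)y_n
  y_{n+1}/y_n = 1 + 6/25z + 19/25z(1+1/2z) = 1 + z + 19/50z²
  R(z) = 1 + z + 19/50z².

Find x<0 with |R(x)|<1.
x=-0.75: |R|=0.4637
R=1: x+19/50x²=0 ⇒ x=−50/19=-2.6316; min R=1−1/(4·19/50)=0.3421>−1
Confirm numerically:
  x=-2.569: |R|=0.93891 <1
  x=-2.466: |R|=0.84484 <1
  x=-2.207: |R|=0.64392 <1
  x=-1.496: |R|=0.35445 <1
  x=-3.178: |R|=1.65988 >1
  x=-2.707: |R|=1.07758 >1
So |R|<1 on (-2.6316, 0).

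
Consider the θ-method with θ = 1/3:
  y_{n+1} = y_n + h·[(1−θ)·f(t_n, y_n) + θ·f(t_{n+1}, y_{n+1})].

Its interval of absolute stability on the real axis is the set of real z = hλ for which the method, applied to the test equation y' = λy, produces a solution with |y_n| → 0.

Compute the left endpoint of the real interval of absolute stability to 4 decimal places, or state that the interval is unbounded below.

With y'=λy (z=hλ):
  y_{n+1} = y_n + z·[2/3·y_n + 1/3·y_{n+1}] ⇒ (1 − 1/3z)y_{n+1} = (1 + 2/3z)y_n
  so R(z) = (1 + 2/3z)/(1 − 1/3z).

Solve |R(x)|<1 on ℝ⁻.
x=-1.39: |R|=0.0501
R=−1: 1+2/3x = −1+1/3x ⇒ -1/3x=2 ⇒ x=2/(-1/3)=-6.0000
Confirm numerically:
  x=-5.882: |R|=0.98671 <1
  x=-4.765: |R|=0.84095 <1
  x=-3.951: |R|=0.70522 <1
  x=-2.984: |R|=0.49599 <1
  x=-6.166: |R|=1.01811 >1
  x=-6.023: |R|=1.00255 >1
Stable set (-6.0000, 0).

left endpoint -6.0000.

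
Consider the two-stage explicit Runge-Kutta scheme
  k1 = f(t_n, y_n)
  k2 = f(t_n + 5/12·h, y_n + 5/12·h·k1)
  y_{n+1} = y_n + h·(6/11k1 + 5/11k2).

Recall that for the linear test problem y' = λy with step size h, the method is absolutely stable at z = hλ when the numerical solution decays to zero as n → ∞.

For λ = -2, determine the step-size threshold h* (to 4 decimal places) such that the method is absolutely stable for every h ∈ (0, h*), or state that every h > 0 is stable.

On y'=λy, z=hλ:
  k1=λy_n ⇒ h·k1=z·y_n;  k2=λ(1+5/12z)y_n ⇒ h·k2=z(1+5/12z)y_n
  y_{n+1}/y_n = 1 + 6/11z + 5/11z(1+5/12z) = 1 + z + 25/132z²
  Hence R(z) = 1 + z + 25/132z².

Need |R(x)|<1, x<0.
x=-0.75: |R|=0.3565
R=1: x+25/132x²=0 ⇒ x=−132/25=-5.2800; min R=1−1/(4·25/132)=-0.3200>−1
Confirm numerically:
  x=-3.167: |R|=0.26740 <1
  x=-2.839: |R|=0.31250 <1
  x=-2.297: |R|=0.29772 <1
  x=-5.529: |R|=1.26074 >1
  x=-5.401: |R|=1.12377 >1
Stable set (-5.2800, 0).

(-5.2800,0); λ=-2 ⇒ h* = (132/25)/2 = 2.6400.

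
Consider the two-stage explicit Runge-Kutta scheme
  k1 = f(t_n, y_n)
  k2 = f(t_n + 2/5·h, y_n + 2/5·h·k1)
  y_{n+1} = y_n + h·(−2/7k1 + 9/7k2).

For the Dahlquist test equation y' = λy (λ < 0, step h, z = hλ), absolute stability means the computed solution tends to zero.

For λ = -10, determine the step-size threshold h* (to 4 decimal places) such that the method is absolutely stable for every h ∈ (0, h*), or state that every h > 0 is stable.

(-1.9444,0); λ=-10 ⇒ h* = (35/18)/10 = 0.1944.

Set f=λy, z=hλ:
  k1=λy_n ⇒ h·k1=z·y_n;  k2=λ(1+2/5z)y_n ⇒ h·k2=z(1+2/5z)y_n
  y_{n+1}/y_n = 1 − 2/7z + 9/7z(1+2/5z) = 1 + z + 18/35z²
  so R(z) = 1 + z + 18/35z².

Find x<0 with |R(x)|<1.
x=-1.69: |R|=0.7789
R=1: x+18/35x²=0 ⇒ x=−35/18=-1.9444; min R=1−1/(4·18/35)=0.5139>−1
Confirm numerically:
  x=-1.338: |R|=0.58270 <1
  x=-1.115: |R|=0.52437 <1
  x=-0.924: |R|=0.51508 <1
  x=-0.863: |R|=0.52002 <1
  x=-2.497: |R|=1.70958 >1
  x=-2.073: |R|=1.13705 >1
Interval (-1.9444, 0).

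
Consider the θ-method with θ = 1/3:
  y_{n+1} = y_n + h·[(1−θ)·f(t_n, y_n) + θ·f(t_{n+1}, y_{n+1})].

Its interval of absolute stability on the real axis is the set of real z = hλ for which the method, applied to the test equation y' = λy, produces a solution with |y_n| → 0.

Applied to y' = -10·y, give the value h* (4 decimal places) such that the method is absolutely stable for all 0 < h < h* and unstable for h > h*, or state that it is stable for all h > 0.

(-6.0000,0); λ=-10 ⇒ h* = (6)/10 = 0.6000.

Test eqn y'=λy, z=hλ:
  y_{n+1} = y_n + z·[2/3·y_n + 1/3·y_{n+1}] ⇒ (1 − 1/3z)y_{n+1} = (1 + 2/3z)y_n
  R(z) = (1 + 2/3z)/(1 − 1/3z).

Boundary: |R(x)|=1, x<0.
x=-1.01: |R|=0.2444
R=−1: 1+2/3x = −1+1/3x ⇒ -1/3x=2 ⇒ x=2/(-1/3)=-6.0000
Confirm numerically:
  x=-4.396: |R|=0.78313 <1
  x=-4.298: |R|=0.76679 <1
  x=-3.297: |R|=0.57075 <1
  x=-3.090: |R|=0.52217 <1
  x=-6.587: |R|=1.06123 >1
  x=-6.020: |R|=1.00222 >1
Interval (-6.0000, 0).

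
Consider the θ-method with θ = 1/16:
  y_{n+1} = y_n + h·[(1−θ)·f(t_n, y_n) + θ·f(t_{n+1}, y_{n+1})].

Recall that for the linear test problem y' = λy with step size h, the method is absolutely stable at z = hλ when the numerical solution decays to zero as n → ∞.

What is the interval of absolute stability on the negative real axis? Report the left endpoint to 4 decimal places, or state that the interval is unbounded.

z∈(-2.2857,0).

Set f=λy, z=hλ:
  y_{n+1} = y_n + z·[15/16·y_n + 1/16·y_{n+1}] ⇒ (1 − 1/16z)y_{n+1} = (1 + 15/16z)y_n
  R(z) = (1 + 15/16z)/(1 − 1/16z).

Boundary: |R(x)|=1, x<0.
x=-0.34: |R|=0.6671
R=−1: 1+15/16x = −1+1/16x ⇒ -7/8x=2 ⇒ x=2/(-7/8)=-2.2857
Confirm numerically:
  x=-2.173: |R|=0.91317 <1
  x=-1.265: |R|=0.17231 <1
  x=-1.229: |R|=0.14133 <1
  x=-1.142: |R|=0.06592 <1
  x=-2.644: |R|=1.26904 >1
  x=-2.321: |R|=1.02696 >1
So |R|<1 on (-2.2857, 0).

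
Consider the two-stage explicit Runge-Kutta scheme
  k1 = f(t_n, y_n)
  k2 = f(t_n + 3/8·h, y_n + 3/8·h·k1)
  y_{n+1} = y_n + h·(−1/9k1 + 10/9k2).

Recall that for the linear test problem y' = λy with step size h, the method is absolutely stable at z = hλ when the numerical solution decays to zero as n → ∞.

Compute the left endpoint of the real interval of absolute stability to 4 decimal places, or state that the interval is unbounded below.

left endpoint -2.4000.

On y'=λy, z=hλ:
  k1=λy_n ⇒ h·k1=z·y_n;  k2=λ(1+3/8z)y_n ⇒ h·k2=z(1+3/8z)y_n
  y_{n+1}/y_n = 1 − 1/9z + 10/9z(1+3/8z) = 1 + z + 5/12z²
  Hence R(z) = 1 + z + 5/12z².

Solve |R(x)|<1 on ℝ⁻.
x=-1.7: |R|=0.5042
R=1: x+5/12x²=0 ⇒ x=−12/5=-2.4000; min R=1−1/(4·5/12)=0.4000>−1
Confirm numerically:
  x=-2.333: |R|=0.93487 <1
  x=-1.656: |R|=0.48664 <1
  x=-1.628: |R|=0.47633 <1
  x=-1.182: |R|=0.40013 <1
  x=-2.698: |R|=1.33500 >1
  x=-2.529: |R|=1.13593 >1
  x=-2.453: |R|=1.05417 >1
Interval (-2.4000, 0).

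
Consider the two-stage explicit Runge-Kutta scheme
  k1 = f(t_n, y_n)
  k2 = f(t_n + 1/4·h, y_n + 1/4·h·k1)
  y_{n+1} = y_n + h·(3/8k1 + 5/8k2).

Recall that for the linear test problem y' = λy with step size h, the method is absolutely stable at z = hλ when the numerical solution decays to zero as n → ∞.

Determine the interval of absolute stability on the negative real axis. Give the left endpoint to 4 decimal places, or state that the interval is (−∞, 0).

Set f=λy, z=hλ:
  k1=λy_n ⇒ h·k1=z·y_n;  k2=λ(1+1/4z)y_n ⇒ h·k2=z(1+1/4z)y_n
  y_{n+1}/y_n = 1 + 3/8z + 5/8z(1+1/4z) = 1 + z + 5/32z²
  R(z) = 1 + z + 5/32z².

Find x<0 with |R(x)|<1.
x=-0.94: |R|=0.1981
R=1: x+5/32x²=0 ⇒ x=−32/5=-6.4000; min R=1−1/(4·5/32)=-0.6000>−1
Confirm numerically:
  x=-3.899: |R|=0.52366 <1
  x=-3.059: |R|=0.59689 <1
  x=-2.779: |R|=0.57231 <1
  x=-6.837: |R|=1.46684 >1
  x=-6.654: |R|=1.26408 >1
  x=-6.625: |R|=1.23291 >1
Stable set (-6.4000, 0).

z∈(-6.4000,0).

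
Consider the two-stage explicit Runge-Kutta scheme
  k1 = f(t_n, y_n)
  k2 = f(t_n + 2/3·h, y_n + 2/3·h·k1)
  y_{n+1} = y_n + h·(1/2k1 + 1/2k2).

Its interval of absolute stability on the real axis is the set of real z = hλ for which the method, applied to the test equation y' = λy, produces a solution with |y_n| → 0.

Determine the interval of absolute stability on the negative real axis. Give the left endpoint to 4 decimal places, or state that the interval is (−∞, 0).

On y'=λy, z=hλ:
  k1=λy_n ⇒ h·k1=z·y_n;  k2=λ(1+2/3z)y_n ⇒ h·k2=z(1+2/3z)y_n
  y_{n+1}/y_n = 1 + 1/2z + 1/2z(1+2/3z) = 1 + z + 1/3z²
  R(z) = 1 + z + 1/3z².

Boundary: |R(x)|=1, x<0.
x=-0.74: |R|=0.4425
R=1: x+1/3x²=0 ⇒ x=−3=-3.0000; min R=1−1/(4·1/3)=0.2500>−1
Confirm numerically:
  x=-2.869: |R|=0.87472 <1
  x=-2.495: |R|=0.58001 <1
  x=-1.339: |R|=0.25864 <1
  x=-3.595: |R|=1.71301 >1
  x=-3.531: |R|=1.62499 >1
So |R|<1 on (-3.0000, 0).

(-3.0000, 0).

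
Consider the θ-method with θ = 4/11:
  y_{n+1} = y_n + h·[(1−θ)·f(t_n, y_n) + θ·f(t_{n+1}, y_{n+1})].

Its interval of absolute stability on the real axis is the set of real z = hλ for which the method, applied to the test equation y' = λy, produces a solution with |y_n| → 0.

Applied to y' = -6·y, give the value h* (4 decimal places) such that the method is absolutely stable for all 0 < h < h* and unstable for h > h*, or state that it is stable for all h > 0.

On y'=λy, z=hλ:
  y_{n+1} = y_n + z·[7/11·y_n + 4/11·y_{n+1}] ⇒ (1 − 4/11z)y_{n+1} = (1 + 7/11z)y_n
  ⇒ R(z) = (1 + 7/11z)/(1 − 4/11z).

Solve |R(x)|<1 on ℝ⁻.
x=-1.49: |R|=0.0336
R=−1: 1+7/11x = −1+4/11x ⇒ -3/11x=2 ⇒ x=2/(-3/11)=-7.3333
Confirm numerically:
  x=-7.211: |R|=0.99079 <1
  x=-6.436: |R|=0.92674 <1
  x=-4.370: |R|=0.68785 <1
  x=-3.396: |R|=0.51952 <1
  x=-7.800: |R|=1.03318 >1
  x=-7.491: |R|=1.01155 >1
  x=-7.449: |R|=1.00851 >1
Stable set (-7.3333, 0).

(-7.3333,0); λ=-6 ⇒ h* = (22/3)/6 = 1.2222.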